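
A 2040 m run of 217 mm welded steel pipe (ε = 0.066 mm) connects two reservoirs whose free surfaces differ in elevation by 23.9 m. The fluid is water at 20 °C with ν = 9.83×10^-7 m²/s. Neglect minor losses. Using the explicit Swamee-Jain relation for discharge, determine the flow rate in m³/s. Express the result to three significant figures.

Swamee-Jain (Type II): Q = -0.965·√(gD⁵h_f/L)·ln[ε/(3.7D) + √(3.17ν²L/(gD³h_f))]
√(gD⁵h_f/L) = √(9.81·0.217⁵·23.9/2040) = 0.007436
ε/(3.7D) = 8.22×10^-5; √(3.17ν²L/(gD³h_f)) = 5.11×10^-5
Q = -0.965·0.007436·ln(1.333×10^-4) = 0.06403 m³/s
Check: V = 1.73 m/s, Re = 3.82×10^5, f = 0.01674, h_f = 24.0 m ≈ 23.9 m ✓

Q ≈ 0.0640 m³/s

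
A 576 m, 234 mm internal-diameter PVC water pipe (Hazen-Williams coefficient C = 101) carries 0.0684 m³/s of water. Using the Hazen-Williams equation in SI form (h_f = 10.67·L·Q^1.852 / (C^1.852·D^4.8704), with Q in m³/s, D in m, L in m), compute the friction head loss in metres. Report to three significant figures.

h_f ≈ 9.80 m

h_f = 10.67·576·0.0684^1.852 / (101^1.852·0.234^4.8704) = 9.801 m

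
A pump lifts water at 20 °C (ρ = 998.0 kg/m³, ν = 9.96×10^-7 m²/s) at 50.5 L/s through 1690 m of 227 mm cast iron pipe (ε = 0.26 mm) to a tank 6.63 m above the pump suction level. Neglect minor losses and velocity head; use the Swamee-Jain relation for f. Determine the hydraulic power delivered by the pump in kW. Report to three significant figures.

P_hyd ≈ 9.52 kW

V = 4Q/(πD²) = 1.248 m/s; Re = 2.84×10^5; ε/D = 0.00115; f = 0.02138
h_f = f(L/D)V²/2g = 12.63 m
Total head H = z + h_f = 6.63 + 12.63 = 19.26 m
P_hyd = ρgQH = 998.0·9.81·0.0505·19.26 = 9.523 kW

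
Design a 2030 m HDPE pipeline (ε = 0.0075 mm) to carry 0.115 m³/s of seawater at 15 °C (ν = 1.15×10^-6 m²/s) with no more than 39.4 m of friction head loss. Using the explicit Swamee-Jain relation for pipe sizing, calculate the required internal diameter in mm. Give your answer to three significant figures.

D ≈ 240 mm

Swamee-Jain (Type III): D = 0.66·[ε^1.25·(LQ²/(gh_f))^4.75 + ν·Q^9.4·(L/(gh_f))^5.2]^0.04
LQ²/(gh_f) = 0.06946; L/(gh_f) = 5.252
Term 1 = ε^1.25·(…)^4.75 = 1.24×10^-12; Term 2 = ν·Q^9.4·(…)^5.2 = 9.48×10^-12
D = 0.66·(1.24×10^-12 + 9.48×10^-12)^0.04 = 0.2403 m = 240 mm
Check: V = 2.54 m/s, Re = 5.30×10^5, f = 0.01345, h_f = 37.2 m ≈ 39.4 m ✓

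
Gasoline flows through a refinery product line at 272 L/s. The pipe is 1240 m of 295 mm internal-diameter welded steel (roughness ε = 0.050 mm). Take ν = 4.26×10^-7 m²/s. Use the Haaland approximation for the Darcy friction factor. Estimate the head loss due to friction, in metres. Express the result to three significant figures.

h_f ≈ 46.4 m

V = 4Q/(πD²) = 4·0.272/(π·0.295²) = 3.980 m/s
Re = VD/ν = 3.980·0.295/4.26×10^-7 = 2.76×10^6 → turbulent
ε/D = 0.050/295 = 1.69×10^-4
Haaland: f = 0.01368
h_f = f(L/D)V²/(2g) = 0.01368·(1240/0.295)·3.980²/(2·9.81) = 46.41 m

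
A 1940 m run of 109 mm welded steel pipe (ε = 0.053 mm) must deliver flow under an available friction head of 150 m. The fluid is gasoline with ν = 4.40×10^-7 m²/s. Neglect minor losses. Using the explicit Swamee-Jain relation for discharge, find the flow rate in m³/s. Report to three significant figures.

Swamee-Jain (Type II): Q = -0.965·√(gD⁵h_f/L)·ln[ε/(3.7D) + √(3.17ν²L/(gD³h_f))]
√(gD⁵h_f/L) = √(9.81·0.109⁵·150/1940) = 0.003416
ε/(3.7D) = 1.31×10^-4; √(3.17ν²L/(gD³h_f)) = 2.50×10^-5
Q = -0.965·0.003416·ln(1.564×10^-4) = 0.02889 m³/s
Check: V = 3.10 m/s, Re = 7.67×10^5, f = 0.01736, h_f = 151 m ≈ 150 m ✓

Q ≈ 0.0289 m³/s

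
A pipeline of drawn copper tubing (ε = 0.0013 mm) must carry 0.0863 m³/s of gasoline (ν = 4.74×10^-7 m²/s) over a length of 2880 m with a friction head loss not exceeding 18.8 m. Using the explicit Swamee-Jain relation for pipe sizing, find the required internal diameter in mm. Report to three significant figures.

Swamee-Jain (Type III): D = 0.66·[ε^1.25·(LQ²/(gh_f))^4.75 + ν·Q^9.4·(L/(gh_f))^5.2]^0.04
LQ²/(gh_f) = 0.1163; L/(gh_f) = 15.62
Term 1 = ε^1.25·(…)^4.75 = 1.60×10^-12; Term 2 = ν·Q^9.4·(…)^5.2 = 7.60×10^-11
D = 0.66·(1.60×10^-12 + 7.60×10^-11)^0.04 = 0.2601 m = 260 mm
Check: V = 1.62 m/s, Re = 8.91×10^5, f = 0.01195, h_f = 17.8 m ≈ 18.8 m ✓

D ≈ 260 mm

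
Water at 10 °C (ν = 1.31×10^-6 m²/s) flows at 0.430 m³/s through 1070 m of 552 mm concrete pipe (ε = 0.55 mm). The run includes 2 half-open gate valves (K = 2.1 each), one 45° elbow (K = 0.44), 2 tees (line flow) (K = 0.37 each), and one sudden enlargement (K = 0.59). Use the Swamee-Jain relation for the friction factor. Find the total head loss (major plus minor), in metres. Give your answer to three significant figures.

H_L ≈ 7.40 m

V = 4Q/(πD²) = 1.797 m/s; V²/2g = 0.1646 m
Re = 7.57×10^5, ε/D = 9.96×10^-4 → f = 0.02012 (Swamee-Jain)
Major: h_f = f(L/D)·V²/2g = 0.02012·1938·0.1646 = 6.418 m
Minor: ΣK = 5.97; h_m = ΣK·V²/2g = 0.9824 m
Total H_L = 6.418 + 0.9824 = 7.400 m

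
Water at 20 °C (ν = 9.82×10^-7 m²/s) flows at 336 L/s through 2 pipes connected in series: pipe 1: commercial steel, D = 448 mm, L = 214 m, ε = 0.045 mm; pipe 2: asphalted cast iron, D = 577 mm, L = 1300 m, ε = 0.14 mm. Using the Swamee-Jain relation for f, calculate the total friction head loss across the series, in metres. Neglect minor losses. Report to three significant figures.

Pipe 1: V = 2.132 m/s, Re = 9.72×10^5, ε/D = 1.00×10^-4, f = 0.01355, h_1 = f(L/D)V²/2g = 1.498 m
Pipe 2: V = 1.285 m/s, Re = 7.55×10^5, ε/D = 2.43×10^-4, f = 0.01545, h_2 = f(L/D)V²/2g = 2.930 m
Series → Q common, losses add: H = Σh = 4.428 m

H ≈ 4.43 m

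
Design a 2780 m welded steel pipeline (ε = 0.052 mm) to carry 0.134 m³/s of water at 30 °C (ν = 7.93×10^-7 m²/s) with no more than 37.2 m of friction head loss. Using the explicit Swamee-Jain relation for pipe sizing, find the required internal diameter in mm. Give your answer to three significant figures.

D ≈ 281 mm

Swamee-Jain (Type III): D = 0.66·[ε^1.25·(LQ²/(gh_f))^4.75 + ν·Q^9.4·(L/(gh_f))^5.2]^0.04
LQ²/(gh_f) = 0.1368; L/(gh_f) = 7.618
Term 1 = ε^1.25·(…)^4.75 = 3.48×10^-10; Term 2 = ν·Q^9.4·(…)^5.2 = 1.90×10^-10
D = 0.66·(3.48×10^-10 + 1.90×10^-10)^0.04 = 0.2810 m = 281 mm
Check: V = 2.16 m/s, Re = 7.66×10^5, f = 0.01486, h_f = 34.9 m ≈ 37.2 m ✓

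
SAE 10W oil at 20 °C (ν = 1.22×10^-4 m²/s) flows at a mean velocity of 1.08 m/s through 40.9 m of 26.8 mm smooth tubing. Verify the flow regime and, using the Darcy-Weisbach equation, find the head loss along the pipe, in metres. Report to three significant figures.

h_f ≈ 24.5 m

Re = VD/ν = 1.08·0.02680/1.22×10^-4 = 237 → laminar (Re < 2300)
f = 64/Re = 0.2698
h_f = f(L/D)V²/(2g) = 0.2698·(40.9/0.02680)·1.08²/(2·9.81) = 24.47 m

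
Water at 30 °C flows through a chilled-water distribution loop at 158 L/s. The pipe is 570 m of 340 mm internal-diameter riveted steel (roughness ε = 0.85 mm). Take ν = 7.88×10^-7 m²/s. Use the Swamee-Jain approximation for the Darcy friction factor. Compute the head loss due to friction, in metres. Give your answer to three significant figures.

V = 4Q/(πD²) = 4·0.158/(π·0.340²) = 1.740 m/s
Re = VD/ν = 1.740·0.340/7.88×10^-7 = 7.51×10^5 → turbulent
ε/D = 0.85/340 = 0.00250
Swamee-Jain: f = 0.02517
h_f = f(L/D)V²/(2g) = 0.02517·(570/0.340)·1.740²/(2·9.81) = 6.513 m

h_f ≈ 6.51 m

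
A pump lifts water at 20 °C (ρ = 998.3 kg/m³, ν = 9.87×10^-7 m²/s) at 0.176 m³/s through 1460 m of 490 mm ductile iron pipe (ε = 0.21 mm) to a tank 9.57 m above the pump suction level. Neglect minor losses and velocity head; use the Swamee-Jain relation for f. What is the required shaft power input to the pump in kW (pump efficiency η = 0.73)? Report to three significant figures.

P_shaft ≈ 28.0 kW

V = 4Q/(πD²) = 0.9333 m/s; Re = 4.63×10^5; ε/D = 4.29×10^-4; f = 0.01739
h_f = f(L/D)V²/2g = 2.300 m
Total head H = z + h_f = 9.57 + 2.300 = 11.87 m
P_hyd = ρgQH = 998.3·9.81·0.176·11.87 = 20.46 kW
P_shaft = P_hyd/η = 20.46/0.73 = 28.03 kW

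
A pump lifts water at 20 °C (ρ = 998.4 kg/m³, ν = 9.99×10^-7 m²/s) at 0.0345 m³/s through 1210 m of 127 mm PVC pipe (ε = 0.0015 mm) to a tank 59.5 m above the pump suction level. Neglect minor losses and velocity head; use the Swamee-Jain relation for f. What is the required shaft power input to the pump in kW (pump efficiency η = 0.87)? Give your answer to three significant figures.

P_shaft ≈ 42.9 kW

V = 4Q/(πD²) = 2.723 m/s; Re = 3.46×10^5; ε/D = 1.18×10^-5; f = 0.01415
h_f = f(L/D)V²/2g = 50.96 m
Total head H = z + h_f = 59.5 + 50.96 = 110.5 m
P_hyd = ρgQH = 998.4·9.81·0.0345·110.5 = 37.32 kW
P_shaft = P_hyd/η = 37.32/0.87 = 42.90 kW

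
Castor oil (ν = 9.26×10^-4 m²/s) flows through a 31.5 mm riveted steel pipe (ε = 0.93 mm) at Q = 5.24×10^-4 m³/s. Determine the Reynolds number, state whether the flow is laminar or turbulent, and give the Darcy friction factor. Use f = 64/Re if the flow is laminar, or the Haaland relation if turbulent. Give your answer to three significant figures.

Re ≈ 22.9; laminar; f = 64/Re ≈ 2.80

V = 4Q/(πD²) = 0.6724 m/s
Re = VD/ν = 0.6724·0.0315/9.26×10^-4 = 22.9
Re < 2300 → laminar → f = 64/Re = 2.798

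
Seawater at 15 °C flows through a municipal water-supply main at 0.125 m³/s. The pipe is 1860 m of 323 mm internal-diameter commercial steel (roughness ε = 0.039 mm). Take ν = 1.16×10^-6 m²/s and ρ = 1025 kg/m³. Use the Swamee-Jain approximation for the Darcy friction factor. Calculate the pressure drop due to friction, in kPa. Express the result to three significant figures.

Δp ≈ 103 kPa

V = 4Q/(πD²) = 4·0.125/(π·0.323²) = 1.526 m/s
Re = VD/ν = 1.526·0.323/1.16×10^-6 = 4.25×10^5 → turbulent
ε/D = 0.039/323 = 1.21×10^-4
Swamee-Jain: f = 0.01497
h_f = f(L/D)V²/(2g) = 0.01497·(1860/0.323)·1.526²/(2·9.81) = 10.23 m
Δp = ρg·h_f = 1025·9.81·10.23 = 102.8 kPa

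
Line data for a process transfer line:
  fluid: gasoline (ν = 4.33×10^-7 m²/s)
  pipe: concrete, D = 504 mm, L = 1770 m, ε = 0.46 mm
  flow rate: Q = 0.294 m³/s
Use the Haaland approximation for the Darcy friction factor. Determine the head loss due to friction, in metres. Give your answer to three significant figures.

V = 4Q/(πD²) = 4·0.294/(π·0.504²) = 1.474 m/s
Re = VD/ν = 1.474·0.504/4.33×10^-7 = 1.72×10^6 → turbulent
ε/D = 0.46/504 = 9.13×10^-4
Haaland: f = 0.01941
h_f = f(L/D)V²/(2g) = 0.01941·(1770/0.504)·1.474²/(2·9.81) = 7.546 m

h_f ≈ 7.55 m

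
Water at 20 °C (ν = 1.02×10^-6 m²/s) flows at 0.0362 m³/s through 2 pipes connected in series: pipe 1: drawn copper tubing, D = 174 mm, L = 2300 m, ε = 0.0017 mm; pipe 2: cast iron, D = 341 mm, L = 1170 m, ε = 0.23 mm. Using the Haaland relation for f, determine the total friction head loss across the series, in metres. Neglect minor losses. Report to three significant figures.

Pipe 1: V = 1.522 m/s, Re = 2.60×10^5, ε/D = 9.77×10^-6, f = 0.01481, h_1 = f(L/D)V²/2g = 23.12 m
Pipe 2: V = 0.3964 m/s, Re = 1.33×10^5, ε/D = 6.74×10^-4, f = 0.02018, h_2 = f(L/D)V²/2g = 0.5544 m
Series → Q common, losses add: H = Σh = 23.68 m

H ≈ 23.7 m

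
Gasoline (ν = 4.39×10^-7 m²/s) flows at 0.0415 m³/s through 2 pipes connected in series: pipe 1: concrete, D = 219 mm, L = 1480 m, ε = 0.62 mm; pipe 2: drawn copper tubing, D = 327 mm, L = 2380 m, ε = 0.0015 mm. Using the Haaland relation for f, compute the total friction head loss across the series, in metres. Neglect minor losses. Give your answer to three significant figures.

Pipe 1: V = 1.102 m/s, Re = 5.50×10^5, ε/D = 0.00283, f = 0.02603, h_1 = f(L/D)V²/2g = 10.88 m
Pipe 2: V = 0.4942 m/s, Re = 3.68×10^5, ε/D = 4.59×10^-6, f = 0.01385, h_2 = f(L/D)V²/2g = 1.255 m
Series → Q common, losses add: H = Σh = 12.14 m

H ≈ 12.1 m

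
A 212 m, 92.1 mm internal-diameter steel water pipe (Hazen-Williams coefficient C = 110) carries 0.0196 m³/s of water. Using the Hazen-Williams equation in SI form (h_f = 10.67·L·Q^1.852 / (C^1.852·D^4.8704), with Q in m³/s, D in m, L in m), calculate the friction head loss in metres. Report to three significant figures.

h_f ≈ 28.5 m

h_f = 10.67·212·0.0196^1.852 / (110^1.852·0.0921^4.8704) = 28.55 m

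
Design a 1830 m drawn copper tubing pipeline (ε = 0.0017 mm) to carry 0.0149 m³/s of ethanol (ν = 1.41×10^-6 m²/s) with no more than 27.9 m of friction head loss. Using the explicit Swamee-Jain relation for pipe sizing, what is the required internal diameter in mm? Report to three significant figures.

Swamee-Jain (Type III): D = 0.66·[ε^1.25·(LQ²/(gh_f))^4.75 + ν·Q^9.4·(L/(gh_f))^5.2]^0.04
LQ²/(gh_f) = 0.001484; L/(gh_f) = 6.686
Term 1 = ε^1.25·(…)^4.75 = 2.25×10^-21; Term 2 = ν·Q^9.4·(…)^5.2 = 1.85×10^-19
D = 0.66·(2.25×10^-21 + 1.85×10^-19)^0.04 = 0.1176 m = 118 mm
Check: V = 1.37 m/s, Re = 1.14×10^5, f = 0.01747, h_f = 26.0 m ≈ 27.9 m ✓

D ≈ 118 mm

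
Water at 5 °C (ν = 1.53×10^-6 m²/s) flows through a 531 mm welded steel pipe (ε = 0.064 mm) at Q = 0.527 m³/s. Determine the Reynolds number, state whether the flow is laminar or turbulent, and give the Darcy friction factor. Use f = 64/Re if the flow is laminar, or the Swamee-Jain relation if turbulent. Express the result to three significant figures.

Re ≈ 8.26×10^5; turbulent; f ≈ 0.0140

V = 4Q/(πD²) = 2.380 m/s
Re = VD/ν = 2.380·0.531/1.53×10^-6 = 8.26×10^5
Re > 4000 → turbulent; ε/D = 1.21×10^-4
Swamee-Jain: f = 0.01401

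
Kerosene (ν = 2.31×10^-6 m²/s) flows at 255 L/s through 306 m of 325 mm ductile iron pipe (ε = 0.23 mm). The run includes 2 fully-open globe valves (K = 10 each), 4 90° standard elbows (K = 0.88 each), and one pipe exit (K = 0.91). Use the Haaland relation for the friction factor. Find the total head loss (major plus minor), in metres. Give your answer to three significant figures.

V = 4Q/(πD²) = 3.074 m/s; V²/2g = 0.4816 m
Re = 4.32×10^5, ε/D = 7.08×10^-4 → f = 0.01888 (Haaland)
Major: h_f = f(L/D)·V²/2g = 0.01888·941.5·0.4816 = 8.561 m
Minor: ΣK = 24.4; h_m = ΣK·V²/2g = 11.76 m
Total H_L = 8.561 + 11.76 = 20.33 m

H_L ≈ 20.3 m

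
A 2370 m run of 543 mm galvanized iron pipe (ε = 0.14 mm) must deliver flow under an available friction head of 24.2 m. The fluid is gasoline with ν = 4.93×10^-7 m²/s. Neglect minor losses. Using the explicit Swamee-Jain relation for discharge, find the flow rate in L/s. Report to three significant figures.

Q ≈ 629 L/s

Swamee-Jain (Type II): Q = -0.965·√(gD⁵h_f/L)·ln[ε/(3.7D) + √(3.17ν²L/(gD³h_f))]
√(gD⁵h_f/L) = √(9.81·0.543⁵·24.2/2370) = 0.06877
ε/(3.7D) = 6.97×10^-5; √(3.17ν²L/(gD³h_f)) = 6.93×10^-6
Q = -0.965·0.06877·ln(7.661×10^-5) = 0.6289 m³/s
Check: V = 2.72 m/s, Re = 2.99×10^6, f = 0.01482, h_f = 24.3 m ≈ 24.2 m ✓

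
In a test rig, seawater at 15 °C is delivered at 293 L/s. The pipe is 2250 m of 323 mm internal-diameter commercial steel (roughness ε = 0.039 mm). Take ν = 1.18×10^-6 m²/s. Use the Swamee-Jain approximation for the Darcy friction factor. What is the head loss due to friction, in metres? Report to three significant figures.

V = 4Q/(πD²) = 4·0.293/(π·0.323²) = 3.576 m/s
Re = VD/ν = 3.576·0.323/1.18×10^-6 = 9.79×10^5 → turbulent
ε/D = 0.039/323 = 1.21×10^-4
Swamee-Jain: f = 0.01383
h_f = f(L/D)V²/(2g) = 0.01383·(2250/0.323)·3.576²/(2·9.81) = 62.76 m

h_f ≈ 62.8 m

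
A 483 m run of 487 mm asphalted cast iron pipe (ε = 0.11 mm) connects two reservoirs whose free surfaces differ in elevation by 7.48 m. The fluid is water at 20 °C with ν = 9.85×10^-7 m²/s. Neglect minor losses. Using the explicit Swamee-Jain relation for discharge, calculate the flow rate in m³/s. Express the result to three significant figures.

Q ≈ 0.592 m³/s

Swamee-Jain (Type II): Q = -0.965·√(gD⁵h_f/L)·ln[ε/(3.7D) + √(3.17ν²L/(gD³h_f))]
√(gD⁵h_f/L) = √(9.81·0.487⁵·7.48/483) = 0.06451
ε/(3.7D) = 6.10×10^-5; √(3.17ν²L/(gD³h_f)) = 1.32×10^-5
Q = -0.965·0.06451·ln(7.429×10^-5) = 0.5919 m³/s
Check: V = 3.18 m/s, Re = 1.57×10^6, f = 0.01474, h_f = 7.53 m ≈ 7.48 m ✓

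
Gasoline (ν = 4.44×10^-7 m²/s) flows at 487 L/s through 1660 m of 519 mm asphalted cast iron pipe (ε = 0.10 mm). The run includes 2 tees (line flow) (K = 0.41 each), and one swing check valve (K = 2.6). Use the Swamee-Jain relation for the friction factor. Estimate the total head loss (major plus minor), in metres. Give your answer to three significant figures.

V = 4Q/(πD²) = 2.302 m/s; V²/2g = 0.2701 m
Re = 2.69×10^6, ε/D = 1.93×10^-4 → f = 0.01410 (Swamee-Jain)
Major: h_f = f(L/D)·V²/2g = 0.01410·3198·0.2701 = 12.18 m
Minor: ΣK = 3.42; h_m = ΣK·V²/2g = 0.9237 m
Total H_L = 12.18 + 0.9237 = 13.10 m

H_L ≈ 13.1 m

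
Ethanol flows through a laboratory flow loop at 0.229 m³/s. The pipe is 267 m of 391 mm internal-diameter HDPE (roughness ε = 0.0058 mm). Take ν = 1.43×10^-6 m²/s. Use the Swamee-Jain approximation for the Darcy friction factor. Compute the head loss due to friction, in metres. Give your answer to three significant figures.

h_f ≈ 1.68 m

V = 4Q/(πD²) = 4·0.229/(π·0.391²) = 1.907 m/s
Re = VD/ν = 1.907·0.391/1.43×10^-6 = 5.21×10^5 → turbulent
ε/D = 0.0058/391 = 1.48×10^-5
Swamee-Jain: f = 0.01324
h_f = f(L/D)V²/(2g) = 0.01324·(267/0.391)·1.907²/(2·9.81) = 1.676 m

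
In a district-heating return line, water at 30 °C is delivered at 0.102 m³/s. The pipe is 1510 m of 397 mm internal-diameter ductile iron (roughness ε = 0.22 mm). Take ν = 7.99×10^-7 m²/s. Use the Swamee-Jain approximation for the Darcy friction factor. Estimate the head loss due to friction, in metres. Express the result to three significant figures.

h_f ≈ 2.41 m

V = 4Q/(πD²) = 4·0.102/(π·0.397²) = 0.8240 m/s
Re = VD/ν = 0.8240·0.397/7.99×10^-7 = 4.09×10^5 → turbulent
ε/D = 0.22/397 = 5.54×10^-4
Swamee-Jain: f = 0.01829
h_f = f(L/D)V²/(2g) = 0.01829·(1510/0.397)·0.8240²/(2·9.81) = 2.407 m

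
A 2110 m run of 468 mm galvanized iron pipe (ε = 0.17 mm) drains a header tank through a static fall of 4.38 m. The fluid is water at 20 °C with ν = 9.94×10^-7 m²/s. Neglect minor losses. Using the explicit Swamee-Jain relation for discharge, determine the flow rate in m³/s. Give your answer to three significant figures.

Swamee-Jain (Type II): Q = -0.965·√(gD⁵h_f/L)·ln[ε/(3.7D) + √(3.17ν²L/(gD³h_f))]
√(gD⁵h_f/L) = √(9.81·0.468⁵·4.38/2110) = 0.02138
ε/(3.7D) = 9.82×10^-5; √(3.17ν²L/(gD³h_f)) = 3.87×10^-5
Q = -0.965·0.02138·ln(1.369×10^-4) = 0.1836 m³/s
Check: V = 1.07 m/s, Re = 5.02×10^5, f = 0.01685, h_f = 4.41 m ≈ 4.38 m ✓

Q ≈ 0.184 m³/s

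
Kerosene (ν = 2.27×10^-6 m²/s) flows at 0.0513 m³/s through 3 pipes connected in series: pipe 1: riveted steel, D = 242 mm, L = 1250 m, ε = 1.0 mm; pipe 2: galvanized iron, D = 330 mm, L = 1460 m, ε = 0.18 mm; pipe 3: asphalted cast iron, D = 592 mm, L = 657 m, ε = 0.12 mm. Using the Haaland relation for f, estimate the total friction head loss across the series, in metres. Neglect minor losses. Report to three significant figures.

H ≈ 11.4 m

Pipe 1: V = 1.115 m/s, Re = 1.19×10^5, ε/D = 0.00413, f = 0.02956, h_1 = f(L/D)V²/2g = 9.679 m
Pipe 2: V = 0.5998 m/s, Re = 8.72×10^4, ε/D = 5.45×10^-4, f = 0.02061, h_2 = f(L/D)V²/2g = 1.672 m
Pipe 3: V = 0.1864 m/s, Re = 4.86×10^4, ε/D = 2.03×10^-4, f = 0.02144, h_3 = f(L/D)V²/2g = 0.04212 m
Series → Q common, losses add: H = Σh = 11.39 m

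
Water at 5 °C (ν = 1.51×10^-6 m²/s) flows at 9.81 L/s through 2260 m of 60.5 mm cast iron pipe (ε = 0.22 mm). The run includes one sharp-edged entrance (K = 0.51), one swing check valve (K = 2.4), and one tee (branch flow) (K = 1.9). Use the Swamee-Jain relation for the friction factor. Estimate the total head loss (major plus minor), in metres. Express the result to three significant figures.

H_L ≈ 639 m

V = 4Q/(πD²) = 3.412 m/s; V²/2g = 0.5935 m
Re = 1.37×10^5, ε/D = 0.00364 → f = 0.02871 (Swamee-Jain)
Major: h_f = f(L/D)·V²/2g = 0.02871·37355·0.5935 = 636.5 m
Minor: ΣK = 4.81; h_m = ΣK·V²/2g = 2.855 m
Total H_L = 636.5 + 2.855 = 639.4 m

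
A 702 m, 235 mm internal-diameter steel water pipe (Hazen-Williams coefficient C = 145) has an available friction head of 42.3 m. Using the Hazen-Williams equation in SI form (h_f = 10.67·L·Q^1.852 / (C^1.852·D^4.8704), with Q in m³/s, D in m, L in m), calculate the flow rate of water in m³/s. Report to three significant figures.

Q ≈ 0.197 m³/s

Rearranging: Q = [h_f·C^1.852·D^4.8704 / (10.67·L)]^(1/1.852)
Q = [42.3·145^1.852·0.235^4.8704 / (10.67·702)]^0.540 = 0.1966 m³/s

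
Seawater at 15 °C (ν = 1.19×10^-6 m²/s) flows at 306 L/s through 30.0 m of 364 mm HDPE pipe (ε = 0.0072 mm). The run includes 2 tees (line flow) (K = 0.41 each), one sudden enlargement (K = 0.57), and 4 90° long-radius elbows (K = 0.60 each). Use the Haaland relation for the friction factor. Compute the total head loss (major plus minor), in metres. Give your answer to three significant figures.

V = 4Q/(πD²) = 2.941 m/s; V²/2g = 0.4407 m
Re = 8.99×10^5, ε/D = 1.98×10^-5 → f = 0.01214 (Haaland)
Major: h_f = f(L/D)·V²/2g = 0.01214·82.42·0.4407 = 0.4410 m
Minor: ΣK = 3.79; h_m = ΣK·V²/2g = 1.670 m
Total H_L = 0.4410 + 1.670 = 2.111 m

H_L ≈ 2.11 m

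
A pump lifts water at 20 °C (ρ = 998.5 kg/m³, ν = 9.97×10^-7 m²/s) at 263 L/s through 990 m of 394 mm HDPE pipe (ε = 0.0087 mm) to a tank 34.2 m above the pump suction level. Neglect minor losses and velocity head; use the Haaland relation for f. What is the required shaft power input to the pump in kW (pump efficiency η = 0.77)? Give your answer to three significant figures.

V = 4Q/(πD²) = 2.157 m/s; Re = 8.52×10^5; ε/D = 2.21×10^-5; f = 0.01228
h_f = f(L/D)V²/2g = 7.316 m
Total head H = z + h_f = 34.2 + 7.316 = 41.52 m
P_hyd = ρgQH = 998.5·9.81·0.263·41.52 = 107.0 kW
P_shaft = P_hyd/η = 107.0/0.77 = 138.9 kW

P_shaft ≈ 139 kW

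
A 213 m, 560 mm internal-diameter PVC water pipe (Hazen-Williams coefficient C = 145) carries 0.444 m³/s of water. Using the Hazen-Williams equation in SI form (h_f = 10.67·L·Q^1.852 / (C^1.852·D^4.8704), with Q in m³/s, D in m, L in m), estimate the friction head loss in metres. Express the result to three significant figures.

h_f ≈ 0.845 m

h_f = 10.67·213·0.444^1.852 / (145^1.852·0.560^4.8704) = 0.8454 m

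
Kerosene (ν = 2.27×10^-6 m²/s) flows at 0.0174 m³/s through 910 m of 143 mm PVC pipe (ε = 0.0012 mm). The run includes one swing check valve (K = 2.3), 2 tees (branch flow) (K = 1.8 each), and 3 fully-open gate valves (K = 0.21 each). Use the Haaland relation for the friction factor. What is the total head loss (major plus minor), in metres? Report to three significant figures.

H_L ≈ 7.76 m

V = 4Q/(πD²) = 1.083 m/s; V²/2g = 0.05982 m
Re = 6.82×10^4, ε/D = 8.39×10^-6 → f = 0.01936 (Haaland)
Major: h_f = f(L/D)·V²/2g = 0.01936·6364·0.05982 = 7.370 m
Minor: ΣK = 6.53; h_m = ΣK·V²/2g = 0.3907 m
Total H_L = 7.370 + 0.3907 = 7.760 m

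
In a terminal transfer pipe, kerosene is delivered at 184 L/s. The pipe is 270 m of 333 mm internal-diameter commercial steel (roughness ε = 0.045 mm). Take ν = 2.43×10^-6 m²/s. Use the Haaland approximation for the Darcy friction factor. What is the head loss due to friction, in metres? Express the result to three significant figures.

h_f ≈ 2.88 m

V = 4Q/(πD²) = 4·0.184/(π·0.333²) = 2.113 m/s
Re = VD/ν = 2.113·0.333/2.43×10^-6 = 2.90×10^5 → turbulent
ε/D = 0.045/333 = 1.35×10^-4
Haaland: f = 0.01560
h_f = f(L/D)V²/(2g) = 0.01560·(270/0.333)·2.113²/(2·9.81) = 2.878 m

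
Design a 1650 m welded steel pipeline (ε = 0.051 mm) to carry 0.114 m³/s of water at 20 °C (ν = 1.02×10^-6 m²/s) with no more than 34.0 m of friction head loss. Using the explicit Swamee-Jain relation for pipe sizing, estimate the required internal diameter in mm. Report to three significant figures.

Swamee-Jain (Type III): D = 0.66·[ε^1.25·(LQ²/(gh_f))^4.75 + ν·Q^9.4·(L/(gh_f))^5.2]^0.04
LQ²/(gh_f) = 0.06429; L/(gh_f) = 4.947
Term 1 = ε^1.25·(…)^4.75 = 9.40×10^-12; Term 2 = ν·Q^9.4·(…)^5.2 = 5.68×10^-12
D = 0.66·(9.40×10^-12 + 5.68×10^-12)^0.04 = 0.2436 m = 244 mm
Check: V = 2.45 m/s, Re = 5.84×10^5, f = 0.01540, h_f = 31.8 m ≈ 34.0 m ✓

D ≈ 244 mm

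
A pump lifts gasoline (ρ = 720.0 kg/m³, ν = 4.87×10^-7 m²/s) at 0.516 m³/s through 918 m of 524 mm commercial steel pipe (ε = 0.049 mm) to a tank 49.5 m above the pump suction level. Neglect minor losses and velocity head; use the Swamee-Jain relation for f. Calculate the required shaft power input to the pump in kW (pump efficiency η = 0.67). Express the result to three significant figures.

V = 4Q/(πD²) = 2.393 m/s; Re = 2.57×10^6; ε/D = 9.35×10^-5; f = 0.01259
h_f = f(L/D)V²/2g = 6.438 m
Total head H = z + h_f = 49.5 + 6.438 = 55.94 m
P_hyd = ρgQH = 720.0·9.81·0.516·55.94 = 203.9 kW
P_shaft = P_hyd/η = 203.9/0.67 = 304.3 kW

P_shaft ≈ 304 kW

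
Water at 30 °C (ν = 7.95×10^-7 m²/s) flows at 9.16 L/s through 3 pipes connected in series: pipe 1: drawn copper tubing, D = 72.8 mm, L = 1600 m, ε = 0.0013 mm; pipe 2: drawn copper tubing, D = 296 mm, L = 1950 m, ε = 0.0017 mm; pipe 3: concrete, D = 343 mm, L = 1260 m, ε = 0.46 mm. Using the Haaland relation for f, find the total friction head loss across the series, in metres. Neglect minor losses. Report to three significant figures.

H ≈ 84.7 m

Pipe 1: V = 2.201 m/s, Re = 2.02×10^5, ε/D = 1.79×10^-5, f = 0.01559, h_1 = f(L/D)V²/2g = 84.56 m
Pipe 2: V = 0.1331 m/s, Re = 4.96×10^4, ε/D = 5.74×10^-6, f = 0.02077, h_2 = f(L/D)V²/2g = 0.1236 m
Pipe 3: V = 0.09913 m/s, Re = 4.28×10^4, ε/D = 0.00134, f = 0.02513, h_3 = f(L/D)V²/2g = 0.04624 m
Series → Q common, losses add: H = Σh = 84.73 m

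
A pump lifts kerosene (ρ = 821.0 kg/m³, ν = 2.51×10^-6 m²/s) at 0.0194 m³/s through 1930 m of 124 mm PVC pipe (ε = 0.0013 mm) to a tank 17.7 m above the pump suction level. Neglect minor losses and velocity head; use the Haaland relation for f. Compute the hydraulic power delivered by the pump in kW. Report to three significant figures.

P_hyd ≈ 8.76 kW

V = 4Q/(πD²) = 1.606 m/s; Re = 7.94×10^4; ε/D = 1.05×10^-5; f = 0.01875
h_f = f(L/D)V²/2g = 38.38 m
Total head H = z + h_f = 17.7 + 38.38 = 56.08 m
P_hyd = ρgQH = 821.0·9.81·0.0194·56.08 = 8.763 kW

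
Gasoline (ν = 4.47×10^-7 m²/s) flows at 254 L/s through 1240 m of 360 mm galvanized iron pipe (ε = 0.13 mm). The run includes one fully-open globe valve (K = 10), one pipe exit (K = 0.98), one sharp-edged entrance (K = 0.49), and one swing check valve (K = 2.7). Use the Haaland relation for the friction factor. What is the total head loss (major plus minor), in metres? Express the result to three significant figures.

V = 4Q/(πD²) = 2.495 m/s; V²/2g = 0.3174 m
Re = 2.01×10^6, ε/D = 3.61×10^-4 → f = 0.01586 (Haaland)
Major: h_f = f(L/D)·V²/2g = 0.01586·3444·0.3174 = 17.34 m
Minor: ΣK = 14.2; h_m = ΣK·V²/2g = 4.497 m
Total H_L = 17.34 + 4.497 = 21.83 m

H_L ≈ 21.8 m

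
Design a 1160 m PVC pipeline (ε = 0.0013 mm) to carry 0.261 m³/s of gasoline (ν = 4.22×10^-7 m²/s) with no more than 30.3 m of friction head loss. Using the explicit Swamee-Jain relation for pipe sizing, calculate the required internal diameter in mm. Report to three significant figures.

Swamee-Jain (Type III): D = 0.66·[ε^1.25·(LQ²/(gh_f))^4.75 + ν·Q^9.4·(L/(gh_f))^5.2]^0.04
LQ²/(gh_f) = 0.2658; L/(gh_f) = 3.903
Term 1 = ε^1.25·(…)^4.75 = 8.12×10^-11; Term 2 = ν·Q^9.4·(…)^5.2 = 1.65×10^-9
D = 0.66·(8.12×10^-11 + 1.65×10^-9)^0.04 = 0.2945 m = 294 mm
Check: V = 3.83 m/s, Re = 2.67×10^6, f = 0.01011, h_f = 29.8 m ≈ 30.3 m ✓

D ≈ 294 mm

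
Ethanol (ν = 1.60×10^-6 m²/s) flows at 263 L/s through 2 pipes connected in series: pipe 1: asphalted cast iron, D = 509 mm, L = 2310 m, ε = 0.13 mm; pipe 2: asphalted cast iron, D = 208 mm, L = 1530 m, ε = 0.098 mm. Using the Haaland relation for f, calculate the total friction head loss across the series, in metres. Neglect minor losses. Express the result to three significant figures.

H ≈ 387 m

Pipe 1: V = 1.292 m/s, Re = 4.11×10^5, ε/D = 2.55×10^-4, f = 0.01602, h_1 = f(L/D)V²/2g = 6.192 m
Pipe 2: V = 7.740 m/s, Re = 1.01×10^6, ε/D = 4.71×10^-4, f = 0.01697, h_2 = f(L/D)V²/2g = 381.1 m
Series → Q common, losses add: H = Σh = 387.3 m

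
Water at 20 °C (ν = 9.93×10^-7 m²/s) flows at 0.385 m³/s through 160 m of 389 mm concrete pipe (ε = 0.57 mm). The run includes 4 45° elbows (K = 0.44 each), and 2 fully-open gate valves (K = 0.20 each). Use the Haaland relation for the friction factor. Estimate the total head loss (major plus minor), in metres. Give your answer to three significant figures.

V = 4Q/(πD²) = 3.239 m/s; V²/2g = 0.5349 m
Re = 1.27×10^6, ε/D = 0.00147 → f = 0.02180 (Haaland)
Major: h_f = f(L/D)·V²/2g = 0.02180·411.3·0.5349 = 4.796 m
Minor: ΣK = 2.16; h_m = ΣK·V²/2g = 1.155 m
Total H_L = 4.796 + 1.155 = 5.951 m

H_L ≈ 5.95 m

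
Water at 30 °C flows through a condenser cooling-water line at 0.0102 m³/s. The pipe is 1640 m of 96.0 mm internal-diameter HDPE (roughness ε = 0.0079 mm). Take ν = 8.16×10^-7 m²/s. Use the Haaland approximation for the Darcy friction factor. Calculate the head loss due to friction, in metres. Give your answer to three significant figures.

h_f ≈ 28.7 m

V = 4Q/(πD²) = 4·0.0102/(π·0.0960²) = 1.409 m/s
Re = VD/ν = 1.409·0.0960/8.16×10^-7 = 1.66×10^5 → turbulent
ε/D = 0.0079/96.0 = 8.23×10^-5
Haaland: f = 0.01658
h_f = f(L/D)V²/(2g) = 0.01658·(1640/0.0960)·1.409²/(2·9.81) = 28.67 m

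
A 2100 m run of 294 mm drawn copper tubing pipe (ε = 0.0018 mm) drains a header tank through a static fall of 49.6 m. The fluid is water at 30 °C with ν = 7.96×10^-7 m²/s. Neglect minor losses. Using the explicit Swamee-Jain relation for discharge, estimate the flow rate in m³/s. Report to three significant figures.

Swamee-Jain (Type II): Q = -0.965·√(gD⁵h_f/L)·ln[ε/(3.7D) + √(3.17ν²L/(gD³h_f))]
√(gD⁵h_f/L) = √(9.81·0.294⁵·49.6/2100) = 0.02256
ε/(3.7D) = 1.65×10^-6; √(3.17ν²L/(gD³h_f)) = 1.85×10^-5
Q = -0.965·0.02256·ln(2.012×10^-5) = 0.2354 m³/s
Check: V = 3.47 m/s, Re = 1.28×10^6, f = 0.01132, h_f = 49.5 m ≈ 49.6 m ✓

Q ≈ 0.235 m³/s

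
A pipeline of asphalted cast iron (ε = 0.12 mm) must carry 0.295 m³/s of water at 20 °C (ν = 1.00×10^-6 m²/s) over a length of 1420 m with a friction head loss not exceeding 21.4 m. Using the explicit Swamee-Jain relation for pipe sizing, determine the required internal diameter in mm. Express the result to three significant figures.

D ≈ 383 mm

Swamee-Jain (Type III): D = 0.66·[ε^1.25·(LQ²/(gh_f))^4.75 + ν·Q^9.4·(L/(gh_f))^5.2]^0.04
LQ²/(gh_f) = 0.5886; L/(gh_f) = 6.764
Term 1 = ε^1.25·(…)^4.75 = 1.01×10^-6; Term 2 = ν·Q^9.4·(…)^5.2 = 2.15×10^-7
D = 0.66·(1.01×10^-6 + 2.15×10^-7)^0.04 = 0.3829 m = 383 mm
Check: V = 2.56 m/s, Re = 9.81×10^5, f = 0.01589, h_f = 19.7 m ≈ 21.4 m ✓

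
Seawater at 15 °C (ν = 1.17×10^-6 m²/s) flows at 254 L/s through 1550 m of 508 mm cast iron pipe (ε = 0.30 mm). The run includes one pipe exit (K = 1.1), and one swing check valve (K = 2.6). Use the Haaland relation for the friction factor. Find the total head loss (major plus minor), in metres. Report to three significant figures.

H_L ≈ 4.71 m

V = 4Q/(πD²) = 1.253 m/s; V²/2g = 0.08004 m
Re = 5.44×10^5, ε/D = 5.91×10^-4 → f = 0.01807 (Haaland)
Major: h_f = f(L/D)·V²/2g = 0.01807·3051·0.08004 = 4.414 m
Minor: ΣK = 3.70; h_m = ΣK·V²/2g = 0.2962 m
Total H_L = 4.414 + 0.2962 = 4.710 m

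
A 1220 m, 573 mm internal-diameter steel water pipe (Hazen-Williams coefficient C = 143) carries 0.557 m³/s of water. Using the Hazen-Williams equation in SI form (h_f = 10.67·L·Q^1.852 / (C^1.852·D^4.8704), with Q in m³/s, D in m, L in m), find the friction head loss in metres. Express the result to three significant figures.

h_f = 10.67·1220·0.557^1.852 / (143^1.852·0.573^4.8704) = 6.762 m

h_f ≈ 6.76 m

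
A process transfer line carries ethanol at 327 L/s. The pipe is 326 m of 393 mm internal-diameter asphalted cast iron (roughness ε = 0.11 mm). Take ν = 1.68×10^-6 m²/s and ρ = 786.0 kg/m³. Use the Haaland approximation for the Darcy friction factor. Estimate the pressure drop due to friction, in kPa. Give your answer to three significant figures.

V = 4Q/(πD²) = 4·0.327/(π·0.393²) = 2.696 m/s
Re = VD/ν = 2.696·0.393/1.68×10^-6 = 6.31×10^5 → turbulent
ε/D = 0.11/393 = 2.80×10^-4
Haaland: f = 0.01576
h_f = f(L/D)V²/(2g) = 0.01576·(326/0.393)·2.696²/(2·9.81) = 4.843 m
Δp = ρg·h_f = 786.0·9.81·4.843 = 37.34 kPa

Δp ≈ 37.3 kPa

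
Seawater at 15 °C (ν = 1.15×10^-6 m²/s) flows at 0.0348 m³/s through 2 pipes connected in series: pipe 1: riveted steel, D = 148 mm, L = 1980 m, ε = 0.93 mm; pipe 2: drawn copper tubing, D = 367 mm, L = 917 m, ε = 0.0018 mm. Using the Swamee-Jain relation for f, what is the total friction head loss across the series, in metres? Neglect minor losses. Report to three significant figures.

H ≈ 92.4 m

Pipe 1: V = 2.023 m/s, Re = 2.60×10^5, ε/D = 0.00628, f = 0.03304, h_1 = f(L/D)V²/2g = 92.19 m
Pipe 2: V = 0.3290 m/s, Re = 1.05×10^5, ε/D = 4.90×10^-6, f = 0.01771, h_2 = f(L/D)V²/2g = 0.2441 m
Series → Q common, losses add: H = Σh = 92.43 m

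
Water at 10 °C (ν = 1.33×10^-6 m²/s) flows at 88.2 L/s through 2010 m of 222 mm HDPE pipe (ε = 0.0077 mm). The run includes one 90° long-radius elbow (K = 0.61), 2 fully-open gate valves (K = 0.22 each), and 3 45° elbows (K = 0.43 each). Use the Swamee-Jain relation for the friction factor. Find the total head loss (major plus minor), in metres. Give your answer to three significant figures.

H_L ≈ 34.7 m

V = 4Q/(πD²) = 2.279 m/s; V²/2g = 0.2646 m
Re = 3.80×10^5, ε/D = 3.47×10^-5 → f = 0.01421 (Swamee-Jain)
Major: h_f = f(L/D)·V²/2g = 0.01421·9054·0.2646 = 34.05 m
Minor: ΣK = 2.34; h_m = ΣK·V²/2g = 0.6192 m
Total H_L = 34.05 + 0.6192 = 34.67 m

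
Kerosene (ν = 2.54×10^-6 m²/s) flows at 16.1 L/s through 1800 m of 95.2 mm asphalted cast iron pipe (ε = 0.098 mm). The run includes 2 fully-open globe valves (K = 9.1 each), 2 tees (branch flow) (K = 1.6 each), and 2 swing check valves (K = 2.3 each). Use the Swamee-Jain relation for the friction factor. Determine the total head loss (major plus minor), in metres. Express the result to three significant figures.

V = 4Q/(πD²) = 2.262 m/s; V²/2g = 0.2608 m
Re = 8.48×10^4, ε/D = 0.00103 → f = 0.02281 (Swamee-Jain)
Major: h_f = f(L/D)·V²/2g = 0.02281·18908·0.2608 = 112.4 m
Minor: ΣK = 26.0; h_m = ΣK·V²/2g = 6.780 m
Total H_L = 112.4 + 6.780 = 119.2 m

H_L ≈ 119 m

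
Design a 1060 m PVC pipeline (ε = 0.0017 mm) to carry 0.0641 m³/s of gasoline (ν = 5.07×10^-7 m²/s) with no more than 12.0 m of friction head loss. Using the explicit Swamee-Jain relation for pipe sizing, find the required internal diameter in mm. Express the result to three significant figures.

Swamee-Jain (Type III): D = 0.66·[ε^1.25·(LQ²/(gh_f))^4.75 + ν·Q^9.4·(L/(gh_f))^5.2]^0.04
LQ²/(gh_f) = 0.03700; L/(gh_f) = 9.004
Term 1 = ε^1.25·(…)^4.75 = 9.70×10^-15; Term 2 = ν·Q^9.4·(…)^5.2 = 2.84×10^-13
D = 0.66·(9.70×10^-15 + 2.84×10^-13)^0.04 = 0.2081 m = 208 mm
Check: V = 1.88 m/s, Re = 7.74×10^5, f = 0.01230, h_f = 11.3 m ≈ 12.0 m ✓

D ≈ 208 mm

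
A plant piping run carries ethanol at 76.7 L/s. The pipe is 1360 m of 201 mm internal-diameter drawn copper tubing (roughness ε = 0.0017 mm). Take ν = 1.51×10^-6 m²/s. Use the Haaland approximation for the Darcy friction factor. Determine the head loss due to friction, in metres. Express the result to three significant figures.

V = 4Q/(πD²) = 4·0.0767/(π·0.201²) = 2.417 m/s
Re = VD/ν = 2.417·0.201/1.51×10^-6 = 3.22×10^5 → turbulent
ε/D = 0.0017/201 = 8.46×10^-6
Haaland: f = 0.01423
h_f = f(L/D)V²/(2g) = 0.01423·(1360/0.201)·2.417²/(2·9.81) = 28.67 m

h_f ≈ 28.7 m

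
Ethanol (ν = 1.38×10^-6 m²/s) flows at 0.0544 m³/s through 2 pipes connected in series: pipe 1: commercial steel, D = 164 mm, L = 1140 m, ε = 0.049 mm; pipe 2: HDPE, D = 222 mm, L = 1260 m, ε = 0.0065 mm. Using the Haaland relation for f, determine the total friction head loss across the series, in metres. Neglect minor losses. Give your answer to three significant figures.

H ≈ 48.2 m

Pipe 1: V = 2.575 m/s, Re = 3.06×10^5, ε/D = 2.99×10^-4, f = 0.01676, h_1 = f(L/D)V²/2g = 39.39 m
Pipe 2: V = 1.405 m/s, Re = 2.26×10^5, ε/D = 2.93×10^-5, f = 0.01534, h_2 = f(L/D)V²/2g = 8.765 m
Series → Q common, losses add: H = Σh = 48.15 m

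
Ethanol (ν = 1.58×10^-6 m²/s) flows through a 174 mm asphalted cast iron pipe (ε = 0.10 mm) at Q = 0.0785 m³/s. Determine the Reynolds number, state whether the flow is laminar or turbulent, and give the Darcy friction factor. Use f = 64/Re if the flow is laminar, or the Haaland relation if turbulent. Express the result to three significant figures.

V = 4Q/(πD²) = 3.301 m/s
Re = VD/ν = 3.301·0.174/1.58×10^-6 = 3.64×10^5
Re > 4000 → turbulent; ε/D = 5.75×10^-4
Haaland: f = 0.01830

Re ≈ 3.64×10^5; turbulent; f ≈ 0.0183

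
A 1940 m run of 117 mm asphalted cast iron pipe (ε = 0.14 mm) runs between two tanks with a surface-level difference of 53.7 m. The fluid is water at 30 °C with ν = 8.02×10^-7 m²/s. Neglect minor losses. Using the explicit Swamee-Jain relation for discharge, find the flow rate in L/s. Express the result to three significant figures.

Swamee-Jain (Type II): Q = -0.965·√(gD⁵h_f/L)·ln[ε/(3.7D) + √(3.17ν²L/(gD³h_f))]
√(gD⁵h_f/L) = √(9.81·0.117⁵·53.7/1940) = 0.002440
ε/(3.7D) = 3.23×10^-4; √(3.17ν²L/(gD³h_f)) = 6.85×10^-5
Q = -0.965·0.002440·ln(3.919×10^-4) = 0.01847 m³/s
Check: V = 1.72 m/s, Re = 2.51×10^5, f = 0.02169, h_f = 54.1 m ≈ 53.7 m ✓

Q ≈ 18.5 L/s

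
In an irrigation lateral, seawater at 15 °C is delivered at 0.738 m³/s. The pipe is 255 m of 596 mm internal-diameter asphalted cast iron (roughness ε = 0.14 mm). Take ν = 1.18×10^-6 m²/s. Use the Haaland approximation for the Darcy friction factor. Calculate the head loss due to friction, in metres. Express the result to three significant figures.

V = 4Q/(πD²) = 4·0.738/(π·0.596²) = 2.645 m/s
Re = VD/ν = 2.645·0.596/1.18×10^-6 = 1.34×10^6 → turbulent
ε/D = 0.14/596 = 2.35×10^-4
Haaland: f = 0.01480
h_f = f(L/D)V²/(2g) = 0.01480·(255/0.596)·2.645²/(2·9.81) = 2.258 m

h_f ≈ 2.26 m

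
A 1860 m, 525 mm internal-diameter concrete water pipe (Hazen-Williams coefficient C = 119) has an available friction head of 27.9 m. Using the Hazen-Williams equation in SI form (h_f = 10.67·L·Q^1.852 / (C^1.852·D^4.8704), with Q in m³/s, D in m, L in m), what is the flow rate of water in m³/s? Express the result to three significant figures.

Q ≈ 0.630 m³/s

Rearranging: Q = [h_f·C^1.852·D^4.8704 / (10.67·L)]^(1/1.852)
Q = [27.9·119^1.852·0.525^4.8704 / (10.67·1860)]^0.540 = 0.6304 m³/s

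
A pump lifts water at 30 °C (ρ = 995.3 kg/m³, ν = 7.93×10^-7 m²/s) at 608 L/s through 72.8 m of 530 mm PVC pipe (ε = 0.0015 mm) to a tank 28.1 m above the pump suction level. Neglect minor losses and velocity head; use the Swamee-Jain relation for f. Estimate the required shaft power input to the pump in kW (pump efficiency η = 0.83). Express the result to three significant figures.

P_shaft ≈ 205 kW

V = 4Q/(πD²) = 2.756 m/s; Re = 1.84×10^6; ε/D = 2.83×10^-6; f = 0.01060
h_f = f(L/D)V²/2g = 0.5639 m
Total head H = z + h_f = 28.1 + 0.5639 = 28.66 m
P_hyd = ρgQH = 995.3·9.81·0.608·28.66 = 170.2 kW
P_shaft = P_hyd/η = 170.2/0.83 = 205.0 kW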